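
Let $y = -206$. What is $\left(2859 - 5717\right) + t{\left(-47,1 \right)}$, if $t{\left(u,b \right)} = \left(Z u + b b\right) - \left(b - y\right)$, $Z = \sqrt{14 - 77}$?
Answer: $-3064 - 141 i \sqrt{7} \approx -3064.0 - 373.05 i$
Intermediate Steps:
$Z = 3 i \sqrt{7}$ ($Z = \sqrt{-63} = 3 i \sqrt{7} \approx 7.9373 i$)
$t{\left(u,b \right)} = -206 + b^{2} - b + 3 i u \sqrt{7}$ ($t{\left(u,b \right)} = \left(3 i \sqrt{7} u + b b\right) - \left(206 + b\right) = \left(3 i u \sqrt{7} + b^{2}\right) - \left(206 + b\right) = \left(b^{2} + 3 i u \sqrt{7}\right) - \left(206 + b\right) = -206 + b^{2} - b + 3 i u \sqrt{7}$)
$\left(2859 - 5717\right) + t{\left(-47,1 \right)} = \left(2859 - 5717\right) + \left(-206 + 1^{2} - 1 + 3 i \left(-47\right) \sqrt{7}\right) = -2858 - \left(206 + 141 i \sqrt{7}\right) = -3064 - 141 i \sqrt{7}$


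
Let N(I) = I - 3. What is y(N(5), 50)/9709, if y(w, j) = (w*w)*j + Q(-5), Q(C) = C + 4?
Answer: 199/9709 ≈ 0.020496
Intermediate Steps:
N(I) = -3 + I
Q(C) = 4 + C
y(w, j) = -1 + j*w² (y(w, j) = (w*w)*j + (4 - 5) = w²*j - 1 = j*w² - 1 = -1 + j*w²)
y(N(5), 50)/9709 = (-1 + 50*(-3 + 5)²)/9709 = (-1 + 50*2²)*(1/9709) = (-1 + 50*4)*(1/9709) = (-1 + 200)*(1/9709) = 199*(1/9709) = 199/9709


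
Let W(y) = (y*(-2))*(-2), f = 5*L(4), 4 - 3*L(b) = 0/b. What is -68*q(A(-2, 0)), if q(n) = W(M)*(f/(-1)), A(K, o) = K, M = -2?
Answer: -10880/3 ≈ -3626.7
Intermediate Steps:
L(b) = 4/3 (L(b) = 4/3 - 0/b = 4/3 - 1/3*0 = 4/3 + 0 = 4/3)
f = 20/3 (f = 5*(4/3) = 20/3 ≈ 6.6667)
W(y) = 4*y (W(y) = -2*y*(-2) = 4*y)
q(n) = 160/3 (q(n) = (4*(-2))*((20/3)/(-1)) = -160*(-1)/3 = -8*(-20/3) = 160/3)
-68*q(A(-2, 0)) = -68*160/3 = -10880/3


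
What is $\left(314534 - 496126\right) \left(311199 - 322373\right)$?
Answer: $2029109008$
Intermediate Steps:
$\left(314534 - 496126\right) \left(311199 - 322373\right) = \left(-181592\right) \left(-11174\right) = 2029109008$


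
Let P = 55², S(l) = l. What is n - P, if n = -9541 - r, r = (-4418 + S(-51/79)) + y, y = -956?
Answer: -568117/79 ≈ -7191.4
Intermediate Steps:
r = -424597/79 (r = (-4418 - 51/79) - 956 = -349073/79 - 956 = -424597/79 ≈ -5374.6)
P = 3025
n = -329142/79 (n = -9541 - 1*(-424597/79) = -9541 + 424597/79 = -329142/79 ≈ -4166.4)
n - P = -329142/79 - 1*3025 = -329142/79 - 3025 = -568117/79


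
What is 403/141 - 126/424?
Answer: 76553/29892 ≈ 2.5610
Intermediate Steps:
403/141 - 126/424 = 403*(1/141) - 126*1/424 = 403/141 - 63/212 = 76553/29892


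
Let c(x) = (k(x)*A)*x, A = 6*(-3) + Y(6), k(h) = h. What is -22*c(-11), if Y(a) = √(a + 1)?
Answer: 47916 - 2662*√7 ≈ 40873.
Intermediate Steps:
Y(a) = √(1 + a)
A = -18 + √7 (A = 6*(-3) + √(1 + 6) = -18 + √7 ≈ -15.354)
c(x) = x²*(-18 + √7) (c(x) = (x*(-18 + √7))*x = x²*(-18 + √7))
-22*c(-11) = -22*(-11)²*(-18 + √7) = -2662*(-18 + √7) = -22*(-2178 + 121*√7) = 47916 - 2662*√7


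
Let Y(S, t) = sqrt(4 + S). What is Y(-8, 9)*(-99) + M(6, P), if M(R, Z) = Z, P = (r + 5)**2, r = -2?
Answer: 9 - 198*I ≈ 9.0 - 198.0*I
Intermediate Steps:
P = 9 (P = (-2 + 5)**2 = 3**2 = 9)
Y(-8, 9)*(-99) + M(6, P) = sqrt(4 - 8)*(-99) + 9 = sqrt(-4)*(-99) + 9 = (2*I)*(-99) + 9 = -198*I + 9 = 9 - 198*I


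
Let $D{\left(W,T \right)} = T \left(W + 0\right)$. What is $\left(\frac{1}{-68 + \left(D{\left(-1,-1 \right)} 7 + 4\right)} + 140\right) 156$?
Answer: $\frac{414908}{19} \approx 21837.0$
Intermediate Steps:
$D{\left(W,T \right)} = T W$
$\left(\frac{1}{-68 + \left(D{\left(-1,-1 \right)} 7 + 4\right)} + 140\right) 156 = \left(\frac{1}{-68 + \left(\left(-1\right) \left(-1\right) 7 + 4\right)} + 140\right) 156 = \left(\frac{1}{-68 + \left(1 \cdot 7 + 4\right)} + 140\right) 156 = \left(\frac{1}{-68 + \left(7 + 4\right)} + 140\right) 156 = \left(\frac{1}{-68 + 11} + 140\right) 156 = \left(\frac{1}{-57} + 140\right) 156 = \left(- \frac{1}{57} + 140\right) 156 = \frac{7979}{57} \cdot 156 = \frac{414908}{19}$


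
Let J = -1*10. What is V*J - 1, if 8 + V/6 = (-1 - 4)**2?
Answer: -1021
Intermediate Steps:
V = 102 (V = -48 + 6*(-1 - 4)**2 = -48 + 6*(-5)**2 = -48 + 6*25 = -48 + 150 = 102)
J = -10
V*J - 1 = 102*(-10) - 1 = -1020 - 1 = -1021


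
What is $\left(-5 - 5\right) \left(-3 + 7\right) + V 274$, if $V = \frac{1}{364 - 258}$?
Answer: $- \frac{1983}{53} \approx -37.415$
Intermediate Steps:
$V = \frac{1}{106} \approx 0.009434$
$\left(-5 - 5\right) \left(-3 + 7\right) + V 274 = \left(-5 - 5\right) \left(-3 + 7\right) + \frac{1}{106} \cdot 274 = \left(-10\right) 4 + \frac{137}{53} = -40 + \frac{137}{53} = - \frac{1983}{53}$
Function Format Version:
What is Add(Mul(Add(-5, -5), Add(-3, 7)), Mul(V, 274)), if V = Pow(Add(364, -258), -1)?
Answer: Rational(-1983, 53) ≈ -37.415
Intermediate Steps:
V = Rational(1, 106) (V = Pow(106, -1) = Rational(1, 106) ≈ 0.0094340)
Add(Mul(Add(-5, -5), Add(-3, 7)), Mul(V, 274)) = Add(Mul(Add(-5, -5), Add(-3, 7)), Mul(Rational(1, 106), 274)) = Add(Mul(-10, 4), Rational(137, 53)) = Add(-40, Rational(137, 53)) = Rational(-1983, 53)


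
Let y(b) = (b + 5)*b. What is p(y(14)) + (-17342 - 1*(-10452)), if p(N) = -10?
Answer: -6900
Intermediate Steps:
y(b) = b*(5 + b) (y(b) = (5 + b)*b = b*(5 + b))
p(y(14)) + (-17342 - 1*(-10452)) = -10 + (-17342 - 1*(-10452)) = -10 + (-17342 + 10452) = -10 - 6890 = -6900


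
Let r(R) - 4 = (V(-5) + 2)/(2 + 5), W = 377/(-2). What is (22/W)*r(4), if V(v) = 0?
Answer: -1320/2639 ≈ -0.50019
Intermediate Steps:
W = -377/2 (W = 377*(-1/2) = -377/2 ≈ -188.50)
r(R) = 30/7 (r(R) = 4 + (0 + 2)/(2 + 5) = 4 + 2/7 = 30/7)
(22/W)*r(4) = (22/(-377/2))*(30/7) = (22*(-2/377))*(30/7) = -44/377*30/7 = -1320/2639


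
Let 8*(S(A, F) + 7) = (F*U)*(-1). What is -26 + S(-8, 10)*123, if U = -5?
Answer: -473/4 ≈ -118.25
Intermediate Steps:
S(A, F) = -7 + 5*F/8 (S(A, F) = -7 + ((F*(-5))*(-1))/8 = -7 + (-5*F*(-1))/8 = -7 + (5*F)/8 = -7 + 5*F/8)
-26 + S(-8, 10)*123 = -26 + (-7 + (5/8)*10)*123 = -26 + (-7 + 25/4)*123 = -26 - ¾*123 = -26 - 369/4 = -473/4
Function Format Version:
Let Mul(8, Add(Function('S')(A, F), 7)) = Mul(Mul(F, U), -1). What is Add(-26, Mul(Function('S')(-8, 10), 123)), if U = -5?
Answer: Rational(-473, 4) ≈ -118.25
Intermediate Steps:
Function('S')(A, F) = Add(-7, Mul(Rational(5, 8), F)) (Function('S')(A, F) = Add(-7, Mul(Rational(1, 8), Mul(Mul(F, -5), -1))) = Add(-7, Mul(Rational(1, 8), Mul(Mul(-5, F), -1))) = Add(-7, Mul(Rational(1, 8), Mul(5, F))) = Add(-7, Mul(Rational(5, 8), F)))
Add(-26, Mul(Function('S')(-8, 10), 123)) = Add(-26, Mul(Add(-7, Mul(Rational(5, 8), 10)), 123)) = Add(-26, Mul(Add(-7, Rational(25, 4)), 123)) = Add(-26, Mul(Rational(-3, 4), 123)) = Add(-26, Rational(-369, 4)) = Rational(-473, 4)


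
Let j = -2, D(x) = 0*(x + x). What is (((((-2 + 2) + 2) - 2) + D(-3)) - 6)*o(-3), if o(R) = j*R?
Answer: -36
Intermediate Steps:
D(x) = 0 (D(x) = 0*(2*x) = 0)
o(R) = -2*R
(((((-2 + 2) + 2) - 2) + D(-3)) - 6)*o(-3) = (((((-2 + 2) + 2) - 2) + 0) - 6)*(-2*(-3)) = ((((0 + 2) - 2) + 0) - 6)*6 = (((2 - 2) + 0) - 6)*6 = ((0 + 0) - 6)*6 = (0 - 6)*6 = -6*6 = -36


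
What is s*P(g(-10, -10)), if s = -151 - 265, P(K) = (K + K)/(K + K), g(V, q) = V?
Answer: -416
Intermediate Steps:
P(K) = 1 (P(K) = (2*K)/((2*K)) = (2*K)*(1/(2*K)) = 1)
s = -416
s*P(g(-10, -10)) = -416*1 = -416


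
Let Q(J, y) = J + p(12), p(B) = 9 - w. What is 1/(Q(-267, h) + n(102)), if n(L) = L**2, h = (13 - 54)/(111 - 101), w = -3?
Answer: 1/10149 ≈ 9.8532e-5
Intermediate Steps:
p(B) = 12 (p(B) = 9 - 1*(-3) = 9 + 3 = 12)
h = -41/10 ≈ -4.1000
Q(J, y) = 12 + J (Q(J, y) = J + 12 = 12 + J)
1/(Q(-267, h) + n(102)) = 1/((12 - 267) + 102**2) = 1/(-255 + 10404) = 1/10149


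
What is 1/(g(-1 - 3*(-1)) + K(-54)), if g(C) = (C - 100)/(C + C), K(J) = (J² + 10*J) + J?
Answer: 2/4595 ≈ 0.00043526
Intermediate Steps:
K(J) = J² + 11*J
g(C) = (-100 + C)/(2*C) (g(C) = (-100 + C)/((2*C)) = (-100 + C)*(1/(2*C)) = (-100 + C)/(2*C))
1/(g(-1 - 3*(-1)) + K(-54)) = 1/((-100 + (-1 - 3*(-1)))/(2*(-1 - 3*(-1))) - 54*(11 - 54)) = 1/((-100 + (-1 + 3))/(2*(-1 + 3)) - 54*(-43)) = 1/((½)*(-100 + 2)/2 + 2322) = 1/((½)*(½)*(-98) + 2322) = 1/(-49/2 + 2322) = 1/(4595/2) = 2/4595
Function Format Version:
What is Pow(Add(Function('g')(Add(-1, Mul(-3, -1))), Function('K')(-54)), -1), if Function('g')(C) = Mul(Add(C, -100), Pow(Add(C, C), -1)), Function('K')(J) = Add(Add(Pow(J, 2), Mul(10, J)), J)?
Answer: Rational(2, 4595) ≈ 0.00043526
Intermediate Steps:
Function('K')(J) = Add(Pow(J, 2), Mul(11, J))
Function('g')(C) = Mul(Rational(1, 2), Pow(C, -1), Add(-100, C)) (Function('g')(C) = Mul(Add(-100, C), Pow(Mul(2, C), -1)) = Mul(Add(-100, C), Mul(Rational(1, 2), Pow(C, -1))) = Mul(Rational(1, 2), Pow(C, -1), Add(-100, C)))
Pow(Add(Function('g')(Add(-1, Mul(-3, -1))), Function('K')(-54)), -1) = Pow(Add(Mul(Rational(1, 2), Pow(Add(-1, Mul(-3, -1)), -1), Add(-100, Add(-1, Mul(-3, -1)))), Mul(-54, Add(11, -54))), -1) = Pow(Add(Mul(Rational(1, 2), Pow(Add(-1, 3), -1), Add(-100, Add(-1, 3))), Mul(-54, -43)), -1) = Pow(Add(Mul(Rational(1, 2), Pow(2, -1), Add(-100, 2)), 2322), -1) = Pow(Add(Mul(Rational(1, 2), Rational(1, 2), -98), 2322), -1) = Pow(Add(Rational(-49, 2), 2322), -1) = Pow(Rational(4595, 2), -1) = Rational(2, 4595)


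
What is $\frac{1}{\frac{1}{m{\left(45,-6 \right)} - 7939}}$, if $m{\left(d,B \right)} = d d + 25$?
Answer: $-5889$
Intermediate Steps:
$m{\left(d,B \right)} = 25 + d^{2}$ ($m{\left(d,B \right)} = d^{2} + 25 = 25 + d^{2}$)
$\frac{1}{\frac{1}{m{\left(45,-6 \right)} - 7939}} = \frac{1}{\frac{1}{\left(25 + 45^{2}\right) - 7939}} = \frac{1}{\frac{1}{\left(25 + 2025\right) - 7939}} = \frac{1}{\frac{1}{2050 - 7939}} = \frac{1}{\frac{1}{-5889}} = \frac{1}{- \frac{1}{5889}} = -5889$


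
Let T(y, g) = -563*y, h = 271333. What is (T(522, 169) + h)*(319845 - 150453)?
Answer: -3820297776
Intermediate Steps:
(T(522, 169) + h)*(319845 - 150453) = (-563*522 + 271333)*(319845 - 150453) = (-293886 + 271333)*169392 = -22553*169392 = -3820297776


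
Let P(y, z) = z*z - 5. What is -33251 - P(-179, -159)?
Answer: -58527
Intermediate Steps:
P(y, z) = -5 + z² (P(y, z) = z² - 5 = -5 + z²)
-33251 - P(-179, -159) = -33251 - (-5 + (-159)²) = -33251 - (-5 + 25281) = -33251 - 1*25276 = -33251 - 25276 = -58527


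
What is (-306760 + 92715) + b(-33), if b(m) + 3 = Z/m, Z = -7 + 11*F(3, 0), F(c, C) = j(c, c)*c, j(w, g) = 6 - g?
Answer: -7063676/33 ≈ -2.1405e+5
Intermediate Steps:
F(c, C) = c*(6 - c) (F(c, C) = (6 - c)*c = c*(6 - c))
Z = 92 (Z = -7 + 11*(3*(6 - 1*3)) = -7 + 11*(3*(6 - 3)) = -7 + 11*(3*3) = -7 + 11*9 = -7 + 99 = 92)
b(m) = -3 + 92/m
(-306760 + 92715) + b(-33) = (-306760 + 92715) + (-3 + 92/(-33)) = -214045 + (-3 + 92*(-1/33)) = -214045 + (-3 - 92/33) = -214045 - 191/33 = -7063676/33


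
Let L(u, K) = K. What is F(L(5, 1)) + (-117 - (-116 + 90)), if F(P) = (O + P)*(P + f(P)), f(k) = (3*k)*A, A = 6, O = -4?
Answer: -148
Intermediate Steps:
f(k) = 18*k (f(k) = (3*k)*6 = 18*k)
F(P) = 19*P*(-4 + P) (F(P) = (-4 + P)*(P + 18*P) = (-4 + P)*(19*P) = 19*P*(-4 + P))
F(L(5, 1)) + (-117 - (-116 + 90)) = 19*1*(-4 + 1) + (-117 - (-116 + 90)) = 19*1*(-3) + (-117 - 1*(-26)) = -57 + (-117 + 26) = -57 - 91 = -148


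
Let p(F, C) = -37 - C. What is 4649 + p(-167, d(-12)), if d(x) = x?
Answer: 4624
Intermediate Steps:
4649 + p(-167, d(-12)) = 4649 + (-37 - 1*(-12)) = 4649 + (-37 + 12) = 4649 - 25 = 4624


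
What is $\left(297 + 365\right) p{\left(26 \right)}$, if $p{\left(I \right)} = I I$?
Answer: $447512$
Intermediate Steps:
$p{\left(I \right)} = I^{2}$
$\left(297 + 365\right) p{\left(26 \right)} = \left(297 + 365\right) 26^{2} = 662 \cdot 676 = 447512$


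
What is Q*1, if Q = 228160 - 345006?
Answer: -116846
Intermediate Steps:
Q = -116846
Q*1 = -116846*1 = -116846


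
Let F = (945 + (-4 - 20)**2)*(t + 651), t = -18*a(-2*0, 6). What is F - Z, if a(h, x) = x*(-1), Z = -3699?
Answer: 1158138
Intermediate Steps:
a(h, x) = -x
t = 108 (t = -(-18)*6 = -18*(-6) = 108)
F = 1154439 (F = (945 + (-4 - 20)**2)*(108 + 651) = (945 + (-24)**2)*759 = (945 + 576)*759 = 1521*759 = 1154439)
F - Z = 1154439 - 1*(-3699) = 1154439 + 3699 = 1158138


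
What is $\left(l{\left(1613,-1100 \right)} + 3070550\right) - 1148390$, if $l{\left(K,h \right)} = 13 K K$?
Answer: $35745157$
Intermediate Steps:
$l{\left(K,h \right)} = 13 K^{2}$
$\left(l{\left(1613,-1100 \right)} + 3070550\right) - 1148390 = \left(13 \cdot 1613^{2} + 3070550\right) - 1148390 = \left(13 \cdot 2601769 + 3070550\right) - 1148390 = \left(33822997 + 3070550\right) - 1148390 = 36893547 - 1148390 = 35745157$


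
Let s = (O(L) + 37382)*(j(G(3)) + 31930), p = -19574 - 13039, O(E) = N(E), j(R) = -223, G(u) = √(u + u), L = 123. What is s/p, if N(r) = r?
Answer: -396390345/10871 ≈ -36463.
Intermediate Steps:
G(u) = √2*√u (G(u) = √(2*u) = √2*√u)
O(E) = E
p = -32613
s = 1189171035 (s = (123 + 37382)*(-223 + 31930) = 37505*31707 = 1189171035)
s/p = 1189171035/(-32613) = 1189171035*(-1/32613) = -396390345/10871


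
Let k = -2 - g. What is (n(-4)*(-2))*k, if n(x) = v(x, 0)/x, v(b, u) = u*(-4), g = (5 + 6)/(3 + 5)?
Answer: 0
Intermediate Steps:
g = 11/8 ≈ 1.3750
v(b, u) = -4*u
k = -27/8 (k = -2 - 1*11/8 = -2 - 11/8 = -27/8 ≈ -3.3750)
n(x) = 0 (n(x) = (-4*0)/x = 0/x = 0)
(n(-4)*(-2))*k = (0*(-2))*(-27/8) = 0*(-27/8) = 0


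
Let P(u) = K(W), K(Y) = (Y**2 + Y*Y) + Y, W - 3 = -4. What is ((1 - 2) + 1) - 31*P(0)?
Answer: -31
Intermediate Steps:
W = -1 (W = 3 - 4 = -1)
K(Y) = Y + 2*Y**2 (K(Y) = (Y**2 + Y**2) + Y = 2*Y**2 + Y = Y + 2*Y**2)
P(u) = 1 (P(u) = -(1 + 2*(-1)) = -(1 - 2) = -1*(-1) = 1)
((1 - 2) + 1) - 31*P(0) = ((1 - 2) + 1) - 31*1 = (-1 + 1) - 31 = 0 - 31 = -31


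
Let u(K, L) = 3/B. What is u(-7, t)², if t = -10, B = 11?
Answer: 9/121 ≈ 0.074380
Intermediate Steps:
u(K, L) = 3/11
u(-7, t)² = (3/11)² = 9/121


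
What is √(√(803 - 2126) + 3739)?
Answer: √(3739 + 21*I*√3) ≈ 61.148 + 0.2974*I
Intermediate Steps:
√(√(803 - 2126) + 3739) = √(√(-1323) + 3739) = √(21*I*√3 + 3739) = √(3739 + 21*I*√3)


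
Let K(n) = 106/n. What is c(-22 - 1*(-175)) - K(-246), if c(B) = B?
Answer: 18872/123 ≈ 153.43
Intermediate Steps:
c(-22 - 1*(-175)) - K(-246) = (-22 - 1*(-175)) - 106/(-246) = (-22 + 175) - 106*(-1)/246 = 153 - 1*(-53/123) = 153 + 53/123 = 18872/123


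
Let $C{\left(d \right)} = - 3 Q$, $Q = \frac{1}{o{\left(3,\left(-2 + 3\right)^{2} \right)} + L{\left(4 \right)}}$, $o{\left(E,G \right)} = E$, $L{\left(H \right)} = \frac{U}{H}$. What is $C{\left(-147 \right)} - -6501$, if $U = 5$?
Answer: $\frac{110505}{17} \approx 6500.3$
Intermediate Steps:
$L{\left(H \right)} = \frac{5}{H}$
$Q = \frac{4}{17}$ ($Q = \frac{1}{3 + \frac{5}{4}} = \frac{1}{\frac{17}{4}} = \frac{4}{17} \approx 0.23529$)
$C{\left(d \right)} = - \frac{12}{17}$ ($C{\left(d \right)} = \left(-3\right) \frac{4}{17} = - \frac{12}{17}$)
$C{\left(-147 \right)} - -6501 = - \frac{12}{17} - -6501 = - \frac{12}{17} + 6501 = \frac{110505}{17}$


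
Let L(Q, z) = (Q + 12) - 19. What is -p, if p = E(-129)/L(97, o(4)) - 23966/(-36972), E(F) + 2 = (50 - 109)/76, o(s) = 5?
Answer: -4336843/7024680 ≈ -0.61737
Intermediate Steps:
L(Q, z) = -7 + Q (L(Q, z) = (12 + Q) - 19 = -7 + Q)
E(F) = -211/76 (E(F) = -2 + (50 - 109)/76 = -2 - 59*1/76 = -2 - 59/76 = -211/76)
p = 4336843/7024680 (p = -211/(76*(-7 + 97)) - 23966/(-36972) = -211/76/90 - 23966*(-1/36972) = -211/76*1/90 + 11983/18486 = -211/6840 + 11983/18486 = 4336843/7024680 ≈ 0.61737)
-p = -1*4336843/7024680 = -4336843/7024680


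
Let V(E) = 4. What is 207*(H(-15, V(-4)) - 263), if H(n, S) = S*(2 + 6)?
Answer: -47817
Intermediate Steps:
H(n, S) = 8*S (H(n, S) = S*8 = 8*S)
207*(H(-15, V(-4)) - 263) = 207*(8*4 - 263) = 207*(32 - 263) = 207*(-231) = -47817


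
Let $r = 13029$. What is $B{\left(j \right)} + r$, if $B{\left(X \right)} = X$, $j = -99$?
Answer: $12930$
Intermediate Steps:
$B{\left(j \right)} + r = -99 + 13029 = 12930$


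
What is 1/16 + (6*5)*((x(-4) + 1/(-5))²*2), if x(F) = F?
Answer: 84677/80 ≈ 1058.5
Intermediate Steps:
1/16 + (6*5)*((x(-4) + 1/(-5))²*2) = 1/16 + (6*5)*((-4 + 1/(-5))²*2) = 1/16 + 30*((-4 - ⅕)²*2) = 1/16 + 30*((-21/5)²*2) = 1/16 + 30*((441/25)*2) = 1/16 + 30*(882/25) = 1/16 + 5292/5 = 84677/80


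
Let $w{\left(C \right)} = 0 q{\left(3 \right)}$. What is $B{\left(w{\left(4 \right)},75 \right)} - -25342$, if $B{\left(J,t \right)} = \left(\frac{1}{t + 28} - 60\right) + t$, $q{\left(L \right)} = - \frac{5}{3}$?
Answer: $\frac{2611772}{103} \approx 25357.0$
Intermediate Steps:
$q{\left(L \right)} = - \frac{5}{3}$ ($q{\left(L \right)} = \left(-5\right) \frac{1}{3} = - \frac{5}{3}$)
$w{\left(C \right)} = 0$ ($w{\left(C \right)} = 0 \left(- \frac{5}{3}\right) = 0$)
$B{\left(J,t \right)} = -60 + t + \frac{1}{28 + t}$ ($B{\left(J,t \right)} = \left(\frac{1}{28 + t} - 60\right) + t = \left(-60 + \frac{1}{28 + t}\right) + t = -60 + t + \frac{1}{28 + t}$)
$B{\left(w{\left(4 \right)},75 \right)} - -25342 = \frac{-1679 + 75^{2} - 2400}{28 + 75} - -25342 = \frac{-1679 + 5625 - 2400}{103} + 25342 = \frac{1}{103} \cdot 1546 + 25342 = \frac{1546}{103} + 25342 = \frac{2611772}{103}$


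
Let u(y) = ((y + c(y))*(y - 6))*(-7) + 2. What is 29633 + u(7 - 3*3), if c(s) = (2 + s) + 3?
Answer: 29691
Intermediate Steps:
c(s) = 5 + s
u(y) = 2 - 7*(-6 + y)*(5 + 2*y) (u(y) = ((y + (5 + y))*(y - 6))*(-7) + 2 = ((5 + 2*y)*(-6 + y))*(-7) + 2 = ((-6 + y)*(5 + 2*y))*(-7) + 2 = -7*(-6 + y)*(5 + 2*y) + 2 = 2 - 7*(-6 + y)*(5 + 2*y))
29633 + u(7 - 3*3) = 29633 + (212 - 14*(7 - 3*3)**2 + 49*(7 - 3*3)) = 29633 + (212 - 14*(7 - 9)**2 + 49*(7 - 9)) = 29633 + (212 - 14*(-2)**2 + 49*(-2)) = 29633 + (212 - 14*4 - 98) = 29633 + (212 - 56 - 98) = 29633 + 58 = 29691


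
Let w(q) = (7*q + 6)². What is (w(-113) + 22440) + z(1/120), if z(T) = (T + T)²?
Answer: 2299194001/3600 ≈ 6.3867e+5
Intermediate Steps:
w(q) = (6 + 7*q)²
z(T) = 4*T² (z(T) = (2*T)² = 4*T²)
(w(-113) + 22440) + z(1/120) = ((6 + 7*(-113))² + 22440) + 4*(1/120)² = ((6 - 791)² + 22440) + 4*(1/120)² = ((-785)² + 22440) + 4*(1/14400) = (616225 + 22440) + 1/3600 = 638665 + 1/3600 = 2299194001/3600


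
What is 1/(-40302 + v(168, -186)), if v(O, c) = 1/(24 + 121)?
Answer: -145/5843789 ≈ -2.4813e-5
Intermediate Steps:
v(O, c) = 1/145
1/(-40302 + v(168, -186)) = 1/(-40302 + 1/145) = 1/(-5843789/145) = -145/5843789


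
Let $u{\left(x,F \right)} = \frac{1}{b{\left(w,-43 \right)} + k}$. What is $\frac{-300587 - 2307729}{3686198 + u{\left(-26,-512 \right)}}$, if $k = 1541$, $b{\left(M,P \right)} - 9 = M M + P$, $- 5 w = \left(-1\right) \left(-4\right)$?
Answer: $- \frac{98310038356}{138936488843} \approx -0.70759$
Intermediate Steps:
$w = - \frac{4}{5}$ ($w = - \frac{\left(-1\right) \left(-4\right)}{5} = \left(- \frac{1}{5}\right) 4 = - \frac{4}{5} \approx -0.8$)
$b{\left(M,P \right)} = 9 + P + M^{2}$ ($b{\left(M,P \right)} = 9 + \left(M M + P\right) = 9 + \left(M^{2} + P\right) = 9 + \left(P + M^{2}\right) = 9 + P + M^{2}$)
$u{\left(x,F \right)} = \frac{25}{37691}$ ($u{\left(x,F \right)} = \frac{1}{\left(9 - 43 + \left(- \frac{4}{5}\right)^{2}\right) + 1541} = \frac{1}{\left(9 - 43 + \frac{16}{25}\right) + 1541} = \frac{1}{- \frac{834}{25} + 1541} = \frac{1}{\frac{37691}{25}} = \frac{25}{37691}$)
$\frac{-300587 - 2307729}{3686198 + u{\left(-26,-512 \right)}} = \frac{-300587 - 2307729}{3686198 + \frac{25}{37691}} = - \frac{2608316}{\frac{138936488843}{37691}} = \left(-2608316\right) \frac{37691}{138936488843} = - \frac{98310038356}{138936488843}$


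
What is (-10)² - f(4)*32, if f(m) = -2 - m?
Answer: 292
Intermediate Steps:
(-10)² - f(4)*32 = (-10)² - (-2 - 1*4)*32 = 100 - (-2 - 4)*32 = 100 - 1*(-6)*32 = 100 + 6*32 = 100 + 192 = 292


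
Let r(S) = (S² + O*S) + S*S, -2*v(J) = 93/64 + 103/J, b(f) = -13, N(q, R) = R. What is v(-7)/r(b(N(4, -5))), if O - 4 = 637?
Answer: -457/551040 ≈ -0.00082934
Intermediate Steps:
O = 641 (O = 4 + 637 = 641)
v(J) = -93/128 - 103/(2*J) (v(J) = -(93/64 + 103/J)/2 = -93/128 - 103/(2*J))
r(S) = 2*S² + 641*S (r(S) = (S² + 641*S) + S*S = (S² + 641*S) + S² = 2*S² + 641*S)
v(-7)/r(b(N(4, -5))) = ((1/128)*(-6592 - 93*(-7))/(-7))/((-13*(641 + 2*(-13)))) = ((1/128)*(-⅐)*(-6592 + 651))/((-13*(641 - 26))) = ((1/128)*(-⅐)*(-5941))/((-13*615)) = (5941/896)/(-7995) = (5941/896)*(-1/7995) = -457/551040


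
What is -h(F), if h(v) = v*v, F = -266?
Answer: -70756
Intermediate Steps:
h(v) = v**2
-h(F) = -1*(-266)**2 = -1*70756 = -70756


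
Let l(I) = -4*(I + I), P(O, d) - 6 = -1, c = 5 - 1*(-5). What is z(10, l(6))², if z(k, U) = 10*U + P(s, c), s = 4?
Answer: 225625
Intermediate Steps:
c = 10 (c = 5 + 5 = 10)
P(O, d) = 5 (P(O, d) = 6 - 1 = 5)
l(I) = -8*I
z(k, U) = 5 + 10*U (z(k, U) = 10*U + 5 = 5 + 10*U)
z(10, l(6))² = (5 + 10*(-8*6))² = (5 + 10*(-48))² = (5 - 480)² = (-475)² = 225625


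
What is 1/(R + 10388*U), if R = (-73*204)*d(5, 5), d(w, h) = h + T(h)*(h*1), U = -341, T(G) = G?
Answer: -1/3989068 ≈ -2.5068e-7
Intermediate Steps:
d(w, h) = h + h² (d(w, h) = h + h*(h*1) = h + h*h = h + h²)
R = -446760 (R = (-73*204)*(5*(1 + 5)) = -74460*6 = -14892*30 = -446760)
1/(R + 10388*U) = 1/(-446760 + 10388*(-341)) = 1/(-446760 - 3542308) = 1/(-3989068) = -1/3989068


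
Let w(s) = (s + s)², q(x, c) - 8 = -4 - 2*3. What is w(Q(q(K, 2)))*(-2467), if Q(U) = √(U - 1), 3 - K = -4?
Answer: 29604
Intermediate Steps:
K = 7 (K = 3 - 1*(-4) = 3 + 4 = 7)
q(x, c) = -2 (q(x, c) = 8 + (-4 - 2*3) = 8 + (-4 - 6) = 8 - 10 = -2)
Q(U) = √(-1 + U)
w(s) = 4*s² (w(s) = (2*s)² = 4*s²)
w(Q(q(K, 2)))*(-2467) = (4*(√(-1 - 2))²)*(-2467) = (4*(√(-3))²)*(-2467) = (4*(I*√3)²)*(-2467) = (4*(-3))*(-2467) = -12*(-2467) = 29604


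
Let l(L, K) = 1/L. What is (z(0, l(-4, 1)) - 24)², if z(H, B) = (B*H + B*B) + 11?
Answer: 42849/256 ≈ 167.38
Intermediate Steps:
z(H, B) = 11 + B² + B*H (z(H, B) = (B*H + B²) + 11 = (B² + B*H) + 11 = 11 + B² + B*H)
(z(0, l(-4, 1)) - 24)² = ((11 + (1/(-4))² + 0/(-4)) - 24)² = ((11 + (-¼)² - ¼*0) - 24)² = ((11 + 1/16 + 0) - 24)² = (177/16 - 24)² = (-207/16)² = 42849/256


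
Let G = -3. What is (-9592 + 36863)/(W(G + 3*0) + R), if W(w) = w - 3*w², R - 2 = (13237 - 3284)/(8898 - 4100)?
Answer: -130846258/124391 ≈ -1051.9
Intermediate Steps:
R = 19549/4798 (R = 2 + (13237 - 3284)/(8898 - 4100) = 2 + 9953/4798 = 19549/4798 ≈ 4.0744)
(-9592 + 36863)/(W(G + 3*0) + R) = (-9592 + 36863)/((-3 + 3*0)*(1 - 3*(-3 + 3*0)) + 19549/4798) = 27271/((-3 + 0)*(1 - 3*(-3 + 0)) + 19549/4798) = 27271/(-3*(1 - 3*(-3)) + 19549/4798) = 27271/(-3*(1 + 9) + 19549/4798) = 27271/(-3*10 + 19549/4798) = 27271/(-30 + 19549/4798) = 27271/(-124391/4798) = 27271*(-4798/124391) = -130846258/124391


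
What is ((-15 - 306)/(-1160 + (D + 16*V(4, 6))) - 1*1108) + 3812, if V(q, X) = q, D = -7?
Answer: 2982833/1103 ≈ 2704.3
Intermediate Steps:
((-15 - 306)/(-1160 + (D + 16*V(4, 6))) - 1*1108) + 3812 = ((-15 - 306)/(-1160 + (-7 + 16*4)) - 1*1108) + 3812 = (-321/(-1160 + (-7 + 64)) - 1108) + 3812 = (-321/(-1160 + 57) - 1108) + 3812 = (-321/(-1103) - 1108) + 3812 = (-321*(-1/1103) - 1108) + 3812 = (321/1103 - 1108) + 3812 = -1221803/1103 + 3812 = 2982833/1103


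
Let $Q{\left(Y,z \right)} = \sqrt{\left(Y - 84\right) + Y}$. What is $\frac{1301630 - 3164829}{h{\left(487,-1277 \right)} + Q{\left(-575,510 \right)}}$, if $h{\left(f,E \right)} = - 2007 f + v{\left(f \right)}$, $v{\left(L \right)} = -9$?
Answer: $\frac{910562120091}{477672973979} + \frac{1863199 i \sqrt{1234}}{955345947958} \approx 1.9062 + 6.851 \cdot 10^{-5} i$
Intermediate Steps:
$Q{\left(Y,z \right)} = \sqrt{-84 + 2 Y}$ ($Q{\left(Y,z \right)} = \sqrt{\left(-84 + Y\right) + Y} = \sqrt{-84 + 2 Y}$)
$h{\left(f,E \right)} = -9 - 2007 f$ ($h{\left(f,E \right)} = - 2007 f - 9 = -9 - 2007 f$)
$\frac{1301630 - 3164829}{h{\left(487,-1277 \right)} + Q{\left(-575,510 \right)}} = \frac{1301630 - 3164829}{\left(-9 - 977409\right) + \sqrt{-84 + 2 \left(-575\right)}} = - \frac{1863199}{\left(-9 - 977409\right) + \sqrt{-84 - 1150}} = - \frac{1863199}{-977418 + \sqrt{-1234}} = - \frac{1863199}{-977418 + i \sqrt{1234}}$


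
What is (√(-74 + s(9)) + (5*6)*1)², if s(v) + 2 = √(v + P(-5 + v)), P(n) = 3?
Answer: (30 + I*√2*√(38 - √3))² ≈ 827.46 + 511.01*I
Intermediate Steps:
s(v) = -2 + √(3 + v) (s(v) = -2 + √(v + 3) = -2 + √(3 + v))
(√(-74 + s(9)) + (5*6)*1)² = (√(-74 + (-2 + √(3 + 9))) + (5*6)*1)² = (√(-74 + (-2 + √12)) + 30*1)² = (√(-74 + (-2 + 2*√3)) + 30)² = (√(-76 + 2*√3) + 30)² = (30 + √(-76 + 2*√3))²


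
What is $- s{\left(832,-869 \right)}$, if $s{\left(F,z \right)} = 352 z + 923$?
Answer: $304965$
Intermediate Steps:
$s{\left(F,z \right)} = 923 + 352 z$
$- s{\left(832,-869 \right)} = - (923 + 352 \left(-869\right)) = - (923 - 305888) = \left(-1\right) \left(-304965\right) = 304965$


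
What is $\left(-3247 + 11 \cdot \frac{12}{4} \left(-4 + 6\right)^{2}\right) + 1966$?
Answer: $-1149$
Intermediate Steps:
$\left(-3247 + 11 \cdot \frac{12}{4} \left(-4 + 6\right)^{2}\right) + 1966 = \left(-3247 + 11 \cdot 12 \cdot \frac{1}{4} \cdot 2^{2}\right) + 1966 = \left(-3247 + 11 \cdot 3 \cdot 4\right) + 1966 = \left(-3247 + 33 \cdot 4\right) + 1966 = \left(-3247 + 132\right) + 1966 = -3115 + 1966 = -1149$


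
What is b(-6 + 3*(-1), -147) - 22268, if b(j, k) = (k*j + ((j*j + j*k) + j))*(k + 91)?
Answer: -174476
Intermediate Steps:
b(j, k) = (91 + k)*(j + j**2 + 2*j*k) (b(j, k) = (j*k + ((j**2 + j*k) + j))*(91 + k) = (j*k + (j + j**2 + j*k))*(91 + k) = (j + j**2 + 2*j*k)*(91 + k) = (91 + k)*(j + j**2 + 2*j*k))
b(-6 + 3*(-1), -147) - 22268 = (-6 + 3*(-1))*(91 + 2*(-147)**2 + 91*(-6 + 3*(-1)) + 183*(-147) + (-6 + 3*(-1))*(-147)) - 22268 = (-6 - 3)*(91 + 2*21609 + 91*(-6 - 3) - 26901 + (-6 - 3)*(-147)) - 22268 = -9*(91 + 43218 + 91*(-9) - 26901 - 9*(-147)) - 22268 = -9*(91 + 43218 - 819 - 26901 + 1323) - 22268 = -9*16912 - 22268 = -152208 - 22268 = -174476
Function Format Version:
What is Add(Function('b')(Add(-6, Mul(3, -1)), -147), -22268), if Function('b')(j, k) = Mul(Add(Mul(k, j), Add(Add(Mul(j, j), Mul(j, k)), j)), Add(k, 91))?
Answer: -174476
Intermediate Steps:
Function('b')(j, k) = Mul(Add(91, k), Add(j, Pow(j, 2), Mul(2, j, k))) (Function('b')(j, k) = Mul(Add(Mul(j, k), Add(Add(Pow(j, 2), Mul(j, k)), j)), Add(91, k)) = Mul(Add(Mul(j, k), Add(j, Pow(j, 2), Mul(j, k))), Add(91, k)) = Mul(Add(j, Pow(j, 2), Mul(2, j, k)), Add(91, k)) = Mul(Add(91, k), Add(j, Pow(j, 2), Mul(2, j, k))))
Add(Function('b')(Add(-6, Mul(3, -1)), -147), -22268) = Add(Mul(Add(-6, Mul(3, -1)), Add(91, Mul(2, Pow(-147, 2)), Mul(91, Add(-6, Mul(3, -1))), Mul(183, -147), Mul(Add(-6, Mul(3, -1)), -147))), -22268) = Add(Mul(Add(-6, -3), Add(91, Mul(2, 21609), Mul(91, Add(-6, -3)), -26901, Mul(Add(-6, -3), -147))), -22268) = Add(Mul(-9, Add(91, 43218, Mul(91, -9), -26901, Mul(-9, -147))), -22268) = Add(Mul(-9, Add(91, 43218, -819, -26901, 1323)), -22268) = Add(Mul(-9, 16912), -22268) = Add(-152208, -22268) = -174476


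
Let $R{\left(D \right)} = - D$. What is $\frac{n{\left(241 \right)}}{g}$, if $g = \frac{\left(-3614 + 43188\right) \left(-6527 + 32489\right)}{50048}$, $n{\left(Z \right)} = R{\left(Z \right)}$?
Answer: $- \frac{3015392}{256855047} \approx -0.01174$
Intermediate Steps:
$n{\left(Z \right)} = - Z$
$g = \frac{256855047}{12512}$ ($g = 39574 \cdot 25962 \cdot \frac{1}{50048} = 1027420188 \cdot \frac{1}{50048} = \frac{256855047}{12512} \approx 20529.0$)
$\frac{n{\left(241 \right)}}{g} = \frac{\left(-1\right) 241}{\frac{256855047}{12512}} = \left(-241\right) \frac{12512}{256855047} = - \frac{3015392}{256855047}$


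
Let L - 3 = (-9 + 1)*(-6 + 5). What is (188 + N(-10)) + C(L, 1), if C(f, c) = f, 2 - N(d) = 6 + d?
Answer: 205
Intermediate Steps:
N(d) = -4 - d (N(d) = 2 - (6 + d) = 2 + (-6 - d) = -4 - d)
L = 11 (L = 3 + (-9 + 1)*(-6 + 5) = 3 - 8*(-1) = 3 + 8 = 11)
(188 + N(-10)) + C(L, 1) = (188 + (-4 - 1*(-10))) + 11 = (188 + (-4 + 10)) + 11 = (188 + 6) + 11 = 194 + 11 = 205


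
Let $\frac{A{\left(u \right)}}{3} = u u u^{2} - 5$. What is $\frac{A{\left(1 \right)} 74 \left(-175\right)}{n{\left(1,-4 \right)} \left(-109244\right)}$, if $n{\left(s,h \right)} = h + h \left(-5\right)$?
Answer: $- \frac{19425}{218488} \approx -0.088907$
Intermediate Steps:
$n{\left(s,h \right)} = - 4 h$ ($n{\left(s,h \right)} = h - 5 h = - 4 h$)
$A{\left(u \right)} = -15 + 3 u^{4}$ ($A{\left(u \right)} = 3 \left(u u u^{2} - 5\right) = 3 \left(u^{2} u^{2} - 5\right) = 3 \left(u^{4} - 5\right) = 3 \left(-5 + u^{4}\right) = -15 + 3 u^{4}$)
$\frac{A{\left(1 \right)} 74 \left(-175\right)}{n{\left(1,-4 \right)} \left(-109244\right)} = \frac{\left(-15 + 3 \cdot 1^{4}\right) 74 \left(-175\right)}{\left(-4\right) \left(-4\right) \left(-109244\right)} = \frac{\left(-15 + 3 \cdot 1\right) 74 \left(-175\right)}{16 \left(-109244\right)} = \frac{\left(-15 + 3\right) 74 \left(-175\right)}{-1747904} = \left(-12\right) 74 \left(-175\right) \left(- \frac{1}{1747904}\right) = \left(-888\right) \left(-175\right) \left(- \frac{1}{1747904}\right) = 155400 \left(- \frac{1}{1747904}\right) = - \frac{19425}{218488}$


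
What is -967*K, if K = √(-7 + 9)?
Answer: -967*√2 ≈ -1367.5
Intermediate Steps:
K = √2 ≈ 1.4142
-967*K = -967*√2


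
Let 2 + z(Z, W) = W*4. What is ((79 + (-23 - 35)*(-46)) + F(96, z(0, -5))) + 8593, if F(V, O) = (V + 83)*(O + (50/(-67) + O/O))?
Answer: 498977/67 ≈ 7447.4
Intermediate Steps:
z(Z, W) = -2 + 4*W (z(Z, W) = -2 + W*4 = -2 + 4*W)
F(V, O) = (83 + V)*(17/67 + O) (F(V, O) = (83 + V)*(O + (50*(-1/67) + 1)) = (83 + V)*(O + (-50/67 + 1)) = (83 + V)*(O + 17/67) = (83 + V)*(17/67 + O))
((79 + (-23 - 35)*(-46)) + F(96, z(0, -5))) + 8593 = ((79 + (-23 - 35)*(-46)) + (1411/67 + 83*(-2 + 4*(-5)) + (17/67)*96 + (-2 + 4*(-5))*96)) + 8593 = ((79 - 58*(-46)) + (1411/67 + 83*(-2 - 20) + 1632/67 + (-2 - 20)*96)) + 8593 = ((79 + 2668) + (1411/67 + 83*(-22) + 1632/67 - 22*96)) + 8593 = (2747 + (1411/67 - 1826 + 1632/67 - 2112)) + 8593 = (2747 - 260803/67) + 8593 = -76754/67 + 8593 = 498977/67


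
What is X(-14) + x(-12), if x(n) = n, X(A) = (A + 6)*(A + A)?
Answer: 212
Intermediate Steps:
X(A) = 2*A*(6 + A) (X(A) = (6 + A)*(2*A) = 2*A*(6 + A))
X(-14) + x(-12) = 2*(-14)*(6 - 14) - 12 = 2*(-14)*(-8) - 12 = 224 - 12 = 212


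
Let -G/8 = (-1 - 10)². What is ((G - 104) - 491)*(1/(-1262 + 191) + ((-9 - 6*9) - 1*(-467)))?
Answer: -225427843/357 ≈ -6.3145e+5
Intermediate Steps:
G = -968 (G = -8*(-1 - 10)² = -8*(-11)² = -8*121 = -968)
((G - 104) - 491)*(1/(-1262 + 191) + ((-9 - 6*9) - 1*(-467))) = ((-968 - 104) - 491)*(1/(-1262 + 191) + ((-9 - 6*9) - 1*(-467))) = (-1072 - 491)*(1/(-1071) + ((-9 - 54) + 467)) = -1563*(-1/1071 + (-63 + 467)) = -1563*(-1/1071 + 404) = -1563*432683/1071 = -225427843/357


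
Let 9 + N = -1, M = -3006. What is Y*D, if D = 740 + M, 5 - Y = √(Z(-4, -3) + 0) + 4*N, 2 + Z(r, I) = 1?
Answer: -101970 + 2266*I ≈ -1.0197e+5 + 2266.0*I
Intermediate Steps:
Z(r, I) = -1 (Z(r, I) = -2 + 1 = -1)
N = -10 (N = -9 - 1 = -10)
Y = 45 - I (Y = 5 - (√(-1 + 0) + 4*(-10)) = 5 - (√(-1) - 40) = 5 - (I - 40) = 5 - (-40 + I) = 5 + (40 - I) = 45 - I ≈ 45.0 - 1.0*I)
D = -2266 (D = 740 - 3006 = -2266)
Y*D = (45 - I)*(-2266) = -101970 + 2266*I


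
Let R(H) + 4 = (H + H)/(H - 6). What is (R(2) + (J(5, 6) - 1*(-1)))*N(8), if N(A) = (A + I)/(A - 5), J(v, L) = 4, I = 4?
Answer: 0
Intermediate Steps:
N(A) = (4 + A)/(-5 + A) (N(A) = (A + 4)/(A - 5) = (4 + A)/(-5 + A))
R(H) = -4 + 2*H/(-6 + H) (R(H) = -4 + (H + H)/(H - 6) = -4 + (2*H)/(-6 + H) = -4 + 2*H/(-6 + H))
(R(2) + (J(5, 6) - 1*(-1)))*N(8) = (2*(12 - 1*2)/(-6 + 2) + (4 - 1*(-1)))*((4 + 8)/(-5 + 8)) = (2*(12 - 2)/(-4) + (4 + 1))*(12/3) = (2*(-¼)*10 + 5)*((⅓)*12) = (-5 + 5)*4 = 0*4 = 0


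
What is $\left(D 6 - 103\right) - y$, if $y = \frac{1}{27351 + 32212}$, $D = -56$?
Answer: $- \frac{26148158}{59563} \approx -439.0$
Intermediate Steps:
$y = \frac{1}{59563} \approx 1.6789 \cdot 10^{-5}$
$\left(D 6 - 103\right) - y = \left(\left(-56\right) 6 - 103\right) - \frac{1}{59563} = \left(-336 - 103\right) - \frac{1}{59563} = -439 - \frac{1}{59563} = - \frac{26148158}{59563}$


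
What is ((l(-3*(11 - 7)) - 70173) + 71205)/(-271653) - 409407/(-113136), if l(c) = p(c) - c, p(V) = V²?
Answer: 12342470467/3414859312 ≈ 3.6143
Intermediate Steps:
l(c) = c² - c
((l(-3*(11 - 7)) - 70173) + 71205)/(-271653) - 409407/(-113136) = (((-3*(11 - 7))*(-1 - 3*(11 - 7)) - 70173) + 71205)/(-271653) - 409407/(-113136) = (((-3*4)*(-1 - 3*4) - 70173) + 71205)*(-1/271653) - 409407*(-1/113136) = ((-12*(-1 - 12) - 70173) + 71205)*(-1/271653) + 136469/37712 = ((-12*(-13) - 70173) + 71205)*(-1/271653) + 136469/37712 = ((156 - 70173) + 71205)*(-1/271653) + 136469/37712 = (-70017 + 71205)*(-1/271653) + 136469/37712 = 1188*(-1/271653) + 136469/37712 = -396/90551 + 136469/37712 = 12342470467/3414859312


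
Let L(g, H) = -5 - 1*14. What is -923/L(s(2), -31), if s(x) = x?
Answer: 923/19 ≈ 48.579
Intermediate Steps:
L(g, H) = -19 (L(g, H) = -5 - 14 = -19)
-923/L(s(2), -31) = -923/(-19) = -923*(-1/19) = 923/19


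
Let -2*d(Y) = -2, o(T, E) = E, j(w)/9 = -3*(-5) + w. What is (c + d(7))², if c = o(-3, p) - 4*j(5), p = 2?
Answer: 514089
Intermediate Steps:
j(w) = 135 + 9*w (j(w) = 9*(-3*(-5) + w) = 9*(15 + w) = 135 + 9*w)
d(Y) = 1 (d(Y) = -½*(-2) = 1)
c = -718 (c = 2 - 4*(135 + 9*5) = 2 - 4*(135 + 45) = 2 - 4*180 = 2 - 720 = -718)
(c + d(7))² = (-718 + 1)² = (-717)² = 514089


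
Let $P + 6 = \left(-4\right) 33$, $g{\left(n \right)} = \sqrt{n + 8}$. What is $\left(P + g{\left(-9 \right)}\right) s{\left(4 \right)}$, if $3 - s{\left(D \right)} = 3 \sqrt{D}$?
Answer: $414 - 3 i \approx 414.0 - 3.0 i$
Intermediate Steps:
$s{\left(D \right)} = 3 - 3 \sqrt{D}$
$g{\left(n \right)} = \sqrt{8 + n}$
$P = -138$ ($P = -6 - 132 = -138$)
$\left(P + g{\left(-9 \right)}\right) s{\left(4 \right)} = \left(-138 + \sqrt{8 - 9}\right) \left(3 - 3 \sqrt{4}\right) = \left(-138 + \sqrt{-1}\right) \left(3 - 6\right) = \left(-138 + i\right) \left(3 - 6\right) = \left(-138 + i\right) \left(-3\right) = 414 - 3 i$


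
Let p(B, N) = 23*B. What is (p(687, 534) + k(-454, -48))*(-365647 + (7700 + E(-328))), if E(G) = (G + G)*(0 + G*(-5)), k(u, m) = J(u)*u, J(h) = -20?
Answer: -35674054347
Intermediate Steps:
k(u, m) = -20*u
E(G) = -10*G**2 (E(G) = (2*G)*(0 - 5*G) = (2*G)*(-5*G) = -10*G**2)
(p(687, 534) + k(-454, -48))*(-365647 + (7700 + E(-328))) = (23*687 - 20*(-454))*(-365647 + (7700 - 10*(-328)**2)) = (15801 + 9080)*(-365647 + (7700 - 10*107584)) = 24881*(-365647 + (7700 - 1075840)) = 24881*(-365647 - 1068140) = 24881*(-1433787) = -35674054347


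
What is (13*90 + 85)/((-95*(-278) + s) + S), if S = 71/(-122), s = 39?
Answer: 153110/3226707 ≈ 0.047451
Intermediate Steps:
S = -71/122 (S = -1/122*71 = -71/122 ≈ -0.58197)
(13*90 + 85)/((-95*(-278) + s) + S) = (13*90 + 85)/((-95*(-278) + 39) - 71/122) = (1170 + 85)/((26410 + 39) - 71/122) = 1255/(26449 - 71/122) = 1255/(3226707/122) = 1255*(122/3226707) = 153110/3226707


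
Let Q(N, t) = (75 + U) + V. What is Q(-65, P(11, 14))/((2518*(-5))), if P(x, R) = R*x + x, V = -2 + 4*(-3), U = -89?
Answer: 14/6295 ≈ 0.0022240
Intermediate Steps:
V = -14 (V = -2 - 12 = -14)
P(x, R) = x + R*x
Q(N, t) = -28 (Q(N, t) = (75 - 89) - 14 = -14 - 14 = -28)
Q(-65, P(11, 14))/((2518*(-5))) = -28/(2518*(-5)) = -28/(-12590) = -28*(-1/12590) = 14/6295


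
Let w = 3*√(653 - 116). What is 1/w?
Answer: √537/1611 ≈ 0.014384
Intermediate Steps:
w = 3*√537 ≈ 69.520
1/w = 1/(3*√537) = √537/1611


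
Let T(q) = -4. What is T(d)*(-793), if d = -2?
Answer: 3172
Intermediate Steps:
T(d)*(-793) = -4*(-793) = 3172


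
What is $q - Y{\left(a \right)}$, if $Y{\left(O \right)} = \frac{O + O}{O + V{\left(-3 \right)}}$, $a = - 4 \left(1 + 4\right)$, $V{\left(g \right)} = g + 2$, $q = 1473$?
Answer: $\frac{30893}{21} \approx 1471.1$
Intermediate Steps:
$V{\left(g \right)} = 2 + g$
$a = -20$ ($a = \left(-4\right) 5 = -20$)
$Y{\left(O \right)} = \frac{2 O}{-1 + O}$ ($Y{\left(O \right)} = \frac{O + O}{O + \left(2 - 3\right)} = \frac{2 O}{O - 1} = \frac{2 O}{-1 + O}$)
$q - Y{\left(a \right)} = 1473 - 2 \left(-20\right) \frac{1}{-1 - 20} = 1473 - 2 \left(-20\right) \frac{1}{-21} = 1473 - 2 \left(-20\right) \left(- \frac{1}{21}\right) = 1473 - \frac{40}{21} = \frac{30893}{21}$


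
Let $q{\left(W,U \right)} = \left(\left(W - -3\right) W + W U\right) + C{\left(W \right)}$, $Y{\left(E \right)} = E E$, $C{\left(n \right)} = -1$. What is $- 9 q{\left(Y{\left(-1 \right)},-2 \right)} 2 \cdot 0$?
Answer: $0$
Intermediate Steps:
$Y{\left(E \right)} = E^{2}$
$q{\left(W,U \right)} = -1 + U W + W \left(3 + W\right)$ ($q{\left(W,U \right)} = \left(\left(W - -3\right) W + W U\right) - 1 = \left(\left(W + 3\right) W + U W\right) - 1 = \left(\left(3 + W\right) W + U W\right) - 1 = \left(W \left(3 + W\right) + U W\right) - 1 = \left(U W + W \left(3 + W\right)\right) - 1 = -1 + U W + W \left(3 + W\right)$)
$- 9 q{\left(Y{\left(-1 \right)},-2 \right)} 2 \cdot 0 = - 9 \left(-1 + \left(\left(-1\right)^{2}\right)^{2} + 3 \left(-1\right)^{2} - 2 \left(-1\right)^{2}\right) 2 \cdot 0 = - 9 \left(-1 + 1^{2} + 3 \cdot 1 - 2\right) 2 \cdot 0 = - 9 \left(-1 + 1 + 3 - 2\right) 2 \cdot 0 = - 9 \cdot 1 \cdot 2 \cdot 0 = \left(-9\right) 2 \cdot 0 = \left(-18\right) 0 = 0$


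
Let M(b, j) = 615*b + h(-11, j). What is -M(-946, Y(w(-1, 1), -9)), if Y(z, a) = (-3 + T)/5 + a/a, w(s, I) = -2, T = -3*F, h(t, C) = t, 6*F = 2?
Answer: 581801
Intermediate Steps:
F = ⅓ (F = (⅙)*2 = ⅓ ≈ 0.33333)
T = -1 (T = -3*⅓ = -1)
Y(z, a) = ⅕ (Y(z, a) = (-3 - 1)/5 + a/a = -4*⅕ + 1 = -⅘ + 1 = ⅕)
M(b, j) = -11 + 615*b (M(b, j) = 615*b - 11 = -11 + 615*b)
-M(-946, Y(w(-1, 1), -9)) = -(-11 + 615*(-946)) = -(-11 - 581790) = -1*(-581801) = 581801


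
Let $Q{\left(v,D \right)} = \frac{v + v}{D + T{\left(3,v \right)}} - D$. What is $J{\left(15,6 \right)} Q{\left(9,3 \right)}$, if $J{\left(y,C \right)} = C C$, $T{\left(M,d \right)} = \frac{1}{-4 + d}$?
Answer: $\frac{189}{2} \approx 94.5$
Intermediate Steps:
$J{\left(y,C \right)} = C^{2}$
$Q{\left(v,D \right)} = - D + \frac{2 v}{D + \frac{1}{-4 + v}}$ ($Q{\left(v,D \right)} = \frac{v + v}{D + \frac{1}{-4 + v}} - D = \frac{2 v}{D + \frac{1}{-4 + v}} - D = - D + \frac{2 v}{D + \frac{1}{-4 + v}}$)
$J{\left(15,6 \right)} Q{\left(9,3 \right)} = 6^{2} \frac{\left(-1\right) 3 - \left(-4 + 9\right) \left(3^{2} - 18\right)}{1 + 3 \left(-4 + 9\right)} = 36 \frac{-3 - 5 \left(9 - 18\right)}{1 + 3 \cdot 5} = 36 \frac{-3 - 5 \left(-9\right)}{1 + 15} = 36 \frac{-3 + 45}{16} = 36 \cdot \frac{1}{16} \cdot 42 = 36 \cdot \frac{21}{8} = \frac{189}{2}$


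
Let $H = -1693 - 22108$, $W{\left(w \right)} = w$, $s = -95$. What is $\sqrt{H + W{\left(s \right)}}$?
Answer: $2 i \sqrt{5974} \approx 154.58 i$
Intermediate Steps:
$H = -23801$ ($H = -1693 - 22108 = -23801$)
$\sqrt{H + W{\left(s \right)}} = \sqrt{-23801 - 95} = \sqrt{-23896} = 2 i \sqrt{5974}$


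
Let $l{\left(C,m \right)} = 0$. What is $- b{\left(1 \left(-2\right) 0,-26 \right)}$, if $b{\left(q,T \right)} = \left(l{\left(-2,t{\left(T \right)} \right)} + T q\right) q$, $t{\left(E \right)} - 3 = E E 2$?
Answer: $0$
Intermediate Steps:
$t{\left(E \right)} = 3 + 2 E^{2}$ ($t{\left(E \right)} = 3 + E E 2 = 3 + E^{2} \cdot 2 = 3 + 2 E^{2}$)
$b{\left(q,T \right)} = T q^{2}$ ($b{\left(q,T \right)} = \left(0 + T q\right) q = T q q = T q^{2}$)
$- b{\left(1 \left(-2\right) 0,-26 \right)} = - \left(-26\right) \left(1 \left(-2\right) 0\right)^{2} = - \left(-26\right) \left(\left(-2\right) 0\right)^{2} = - \left(-26\right) 0^{2} = - \left(-26\right) 0 = \left(-1\right) 0 = 0$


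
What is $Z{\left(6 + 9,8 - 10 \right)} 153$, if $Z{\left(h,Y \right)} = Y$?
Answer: $-306$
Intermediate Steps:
$Z{\left(6 + 9,8 - 10 \right)} 153 = \left(8 - 10\right) 153 = \left(-2\right) 153 = -306$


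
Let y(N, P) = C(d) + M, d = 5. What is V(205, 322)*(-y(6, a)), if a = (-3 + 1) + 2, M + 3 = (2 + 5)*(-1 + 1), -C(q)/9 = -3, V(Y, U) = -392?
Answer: 9408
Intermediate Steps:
C(q) = 27 (C(q) = -9*(-3) = 27)
M = -3 (M = -3 + (2 + 5)*(-1 + 1) = -3 + 7*0 = -3 + 0 = -3)
a = 0 (a = -2 + 2 = 0)
y(N, P) = 24 (y(N, P) = 27 - 3 = 24)
V(205, 322)*(-y(6, a)) = -(-392)*24 = -392*(-24) = 9408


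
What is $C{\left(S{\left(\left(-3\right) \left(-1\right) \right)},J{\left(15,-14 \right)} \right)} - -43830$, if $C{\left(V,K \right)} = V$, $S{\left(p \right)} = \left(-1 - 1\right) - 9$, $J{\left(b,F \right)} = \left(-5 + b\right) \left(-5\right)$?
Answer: $43819$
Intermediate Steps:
$J{\left(b,F \right)} = 25 - 5 b$
$S{\left(p \right)} = -11$ ($S{\left(p \right)} = -2 - 9 = -11$)
$C{\left(S{\left(\left(-3\right) \left(-1\right) \right)},J{\left(15,-14 \right)} \right)} - -43830 = -11 - -43830 = -11 + 43830 = 43819$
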